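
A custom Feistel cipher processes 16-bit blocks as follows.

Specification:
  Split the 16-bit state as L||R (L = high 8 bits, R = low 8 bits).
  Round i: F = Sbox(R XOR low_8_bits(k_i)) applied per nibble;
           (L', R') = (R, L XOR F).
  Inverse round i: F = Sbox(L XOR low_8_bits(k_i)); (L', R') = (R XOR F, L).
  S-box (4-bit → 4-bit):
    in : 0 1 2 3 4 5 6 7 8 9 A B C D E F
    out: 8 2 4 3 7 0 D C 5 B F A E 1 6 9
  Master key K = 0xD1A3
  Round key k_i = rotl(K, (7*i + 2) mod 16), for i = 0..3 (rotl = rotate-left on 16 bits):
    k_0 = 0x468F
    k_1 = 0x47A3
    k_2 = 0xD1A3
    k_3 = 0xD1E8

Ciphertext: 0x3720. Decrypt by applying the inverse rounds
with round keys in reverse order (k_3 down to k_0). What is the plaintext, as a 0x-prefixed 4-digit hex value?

0x1673

s_0 = ciphertext = 0x3720
s_1 = InvRound(s_0, k_3) = 0x3937
s_2 = InvRound(s_1, k_2) = 0x8839
s_3 = InvRound(s_2, k_1) = 0x7388
s_4 = InvRound(s_3, k_0) = 0x1673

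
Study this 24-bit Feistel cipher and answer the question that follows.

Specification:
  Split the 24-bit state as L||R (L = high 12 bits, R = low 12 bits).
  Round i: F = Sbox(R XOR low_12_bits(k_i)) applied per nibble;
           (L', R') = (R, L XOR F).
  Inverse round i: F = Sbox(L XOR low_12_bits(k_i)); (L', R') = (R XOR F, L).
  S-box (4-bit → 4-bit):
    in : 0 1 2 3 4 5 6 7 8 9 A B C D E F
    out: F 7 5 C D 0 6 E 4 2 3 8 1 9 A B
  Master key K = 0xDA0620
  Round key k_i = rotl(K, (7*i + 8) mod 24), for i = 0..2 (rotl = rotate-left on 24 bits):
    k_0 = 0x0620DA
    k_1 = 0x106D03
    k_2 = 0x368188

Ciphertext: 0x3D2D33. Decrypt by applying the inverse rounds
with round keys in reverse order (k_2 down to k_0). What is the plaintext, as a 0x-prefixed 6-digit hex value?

s_0 = ciphertext = 0x3D2D33
s_1 = InvRound(s_0, k_2) = 0x8303D2
s_2 = InvRound(s_1, k_1) = 0x31E830
s_3 = InvRound(s_2, k_0) = 0x42D31E

0x42D31E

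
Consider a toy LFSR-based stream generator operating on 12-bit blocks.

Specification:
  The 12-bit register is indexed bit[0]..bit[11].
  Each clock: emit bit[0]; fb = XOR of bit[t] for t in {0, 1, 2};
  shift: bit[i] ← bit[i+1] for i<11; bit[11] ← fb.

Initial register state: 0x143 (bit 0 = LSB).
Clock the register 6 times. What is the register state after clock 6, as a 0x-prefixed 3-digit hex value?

0xC85

reg_0 = 0x143
clock 1: out=1, reg = 0x0A1
clock 2: out=1, reg = 0x850
clock 3: out=0, reg = 0x428
clock 4: out=0, reg = 0x214
clock 5: out=0, reg = 0x90A
clock 6: out=0, reg = 0xC85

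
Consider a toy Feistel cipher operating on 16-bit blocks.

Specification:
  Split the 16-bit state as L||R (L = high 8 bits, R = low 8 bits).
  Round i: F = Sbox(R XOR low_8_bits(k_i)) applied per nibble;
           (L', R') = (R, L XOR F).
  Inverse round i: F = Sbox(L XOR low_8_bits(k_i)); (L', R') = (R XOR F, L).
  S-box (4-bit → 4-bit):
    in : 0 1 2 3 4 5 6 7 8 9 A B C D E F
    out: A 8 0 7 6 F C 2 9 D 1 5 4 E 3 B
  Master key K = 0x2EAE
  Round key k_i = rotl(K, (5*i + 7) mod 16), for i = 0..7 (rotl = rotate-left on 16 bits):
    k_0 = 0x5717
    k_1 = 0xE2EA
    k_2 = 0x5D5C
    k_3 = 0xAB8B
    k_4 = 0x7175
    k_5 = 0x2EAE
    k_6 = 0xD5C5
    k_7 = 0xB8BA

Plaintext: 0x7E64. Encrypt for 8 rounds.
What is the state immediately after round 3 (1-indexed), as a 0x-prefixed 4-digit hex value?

0x3392

s_0 = plaintext = 0x7E64
s_1 = Round(s_0, k_0) = 0x6459
s_2 = Round(s_1, k_1) = 0x5933
s_3 = Round(s_2, k_2) = 0x3392
s_4 = Round(s_3, k_3) = 0x92BE
s_5 = Round(s_4, k_4) = 0xBED7
s_6 = Round(s_5, k_5) = 0xD793
s_7 = Round(s_6, k_6) = 0x932B
s_8 = Round(s_7, k_7) = 0x2B4B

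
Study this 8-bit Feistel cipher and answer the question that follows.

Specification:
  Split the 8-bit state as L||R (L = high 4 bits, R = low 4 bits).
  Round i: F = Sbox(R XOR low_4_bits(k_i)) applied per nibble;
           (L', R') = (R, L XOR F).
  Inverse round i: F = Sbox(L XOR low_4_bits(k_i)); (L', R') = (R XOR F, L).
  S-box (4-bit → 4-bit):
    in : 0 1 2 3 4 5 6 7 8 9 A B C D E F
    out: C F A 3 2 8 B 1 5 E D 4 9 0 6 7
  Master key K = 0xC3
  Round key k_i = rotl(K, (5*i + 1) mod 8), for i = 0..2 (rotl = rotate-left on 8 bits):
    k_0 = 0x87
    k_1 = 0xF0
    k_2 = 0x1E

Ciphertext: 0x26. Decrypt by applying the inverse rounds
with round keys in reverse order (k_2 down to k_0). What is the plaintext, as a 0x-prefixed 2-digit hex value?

0x55

s_0 = ciphertext = 0x26
s_1 = InvRound(s_0, k_2) = 0xF2
s_2 = InvRound(s_1, k_1) = 0x5F
s_3 = InvRound(s_2, k_0) = 0x55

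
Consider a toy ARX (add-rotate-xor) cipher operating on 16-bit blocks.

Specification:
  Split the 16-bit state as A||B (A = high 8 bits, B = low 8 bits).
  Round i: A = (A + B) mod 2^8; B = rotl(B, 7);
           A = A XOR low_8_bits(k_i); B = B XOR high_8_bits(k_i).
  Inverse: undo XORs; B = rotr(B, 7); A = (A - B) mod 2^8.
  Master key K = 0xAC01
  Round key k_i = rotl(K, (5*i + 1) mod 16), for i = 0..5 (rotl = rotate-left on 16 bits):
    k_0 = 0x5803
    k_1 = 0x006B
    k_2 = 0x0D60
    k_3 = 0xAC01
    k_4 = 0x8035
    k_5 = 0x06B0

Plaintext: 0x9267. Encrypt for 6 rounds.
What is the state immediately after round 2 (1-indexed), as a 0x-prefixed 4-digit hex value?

s_0 = plaintext = 0x9267
s_1 = Round(s_0, k_0) = 0xFAEB
s_2 = Round(s_1, k_1) = 0x8EF5
s_3 = Round(s_2, k_2) = 0xE3F7
s_4 = Round(s_3, k_3) = 0xDB57
s_5 = Round(s_4, k_4) = 0x072B
s_6 = Round(s_5, k_5) = 0x8293

0x8EF5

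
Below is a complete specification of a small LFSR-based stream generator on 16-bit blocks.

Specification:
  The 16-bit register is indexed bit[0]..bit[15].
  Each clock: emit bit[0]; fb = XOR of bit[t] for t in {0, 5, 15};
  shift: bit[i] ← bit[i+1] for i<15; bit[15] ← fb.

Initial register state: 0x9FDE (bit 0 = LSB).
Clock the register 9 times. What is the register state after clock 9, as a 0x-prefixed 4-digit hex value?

0x8FCF

reg_0 = 0x9FDE
clock 1: out=0, reg = 0xCFEF
clock 2: out=1, reg = 0xE7F7
clock 3: out=1, reg = 0xF3FB
clock 4: out=1, reg = 0xF9FD
clock 5: out=1, reg = 0xFCFE
clock 6: out=0, reg = 0x7E7F
clock 7: out=1, reg = 0x3F3F
clock 8: out=1, reg = 0x1F9F
clock 9: out=1, reg = 0x8FCF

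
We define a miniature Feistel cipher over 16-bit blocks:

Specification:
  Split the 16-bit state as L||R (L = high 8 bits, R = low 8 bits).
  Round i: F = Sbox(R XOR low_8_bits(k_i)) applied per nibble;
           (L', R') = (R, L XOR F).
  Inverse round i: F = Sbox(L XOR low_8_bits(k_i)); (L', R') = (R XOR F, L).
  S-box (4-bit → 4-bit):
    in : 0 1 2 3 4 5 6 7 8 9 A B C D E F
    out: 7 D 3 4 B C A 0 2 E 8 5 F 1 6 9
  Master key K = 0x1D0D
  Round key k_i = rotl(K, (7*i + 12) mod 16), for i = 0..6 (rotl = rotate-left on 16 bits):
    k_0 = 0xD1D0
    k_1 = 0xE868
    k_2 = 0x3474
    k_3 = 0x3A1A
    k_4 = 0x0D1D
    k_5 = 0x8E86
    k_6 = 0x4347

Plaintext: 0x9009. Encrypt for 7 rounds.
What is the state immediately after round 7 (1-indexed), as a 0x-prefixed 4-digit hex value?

s_0 = plaintext = 0x9009
s_1 = Round(s_0, k_0) = 0x098E
s_2 = Round(s_1, k_1) = 0x8E63
s_3 = Round(s_2, k_2) = 0x635E
s_4 = Round(s_3, k_3) = 0x5ED8
s_5 = Round(s_4, k_4) = 0xD8A2
s_6 = Round(s_5, k_5) = 0xA2E3
s_7 = Round(s_6, k_6) = 0xE329

0xE329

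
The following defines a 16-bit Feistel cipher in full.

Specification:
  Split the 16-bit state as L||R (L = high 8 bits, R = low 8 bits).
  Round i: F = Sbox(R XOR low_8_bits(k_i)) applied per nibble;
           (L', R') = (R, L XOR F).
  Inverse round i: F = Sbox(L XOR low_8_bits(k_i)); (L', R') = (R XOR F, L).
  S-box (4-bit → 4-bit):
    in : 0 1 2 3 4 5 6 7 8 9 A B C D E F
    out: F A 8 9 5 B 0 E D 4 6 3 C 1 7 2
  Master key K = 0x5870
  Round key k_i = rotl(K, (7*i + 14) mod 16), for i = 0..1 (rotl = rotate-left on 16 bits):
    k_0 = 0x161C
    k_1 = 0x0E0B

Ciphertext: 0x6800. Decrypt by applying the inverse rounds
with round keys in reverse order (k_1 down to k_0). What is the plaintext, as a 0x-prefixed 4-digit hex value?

0xC309

s_0 = ciphertext = 0x6800
s_1 = InvRound(s_0, k_1) = 0x0968
s_2 = InvRound(s_1, k_0) = 0xC309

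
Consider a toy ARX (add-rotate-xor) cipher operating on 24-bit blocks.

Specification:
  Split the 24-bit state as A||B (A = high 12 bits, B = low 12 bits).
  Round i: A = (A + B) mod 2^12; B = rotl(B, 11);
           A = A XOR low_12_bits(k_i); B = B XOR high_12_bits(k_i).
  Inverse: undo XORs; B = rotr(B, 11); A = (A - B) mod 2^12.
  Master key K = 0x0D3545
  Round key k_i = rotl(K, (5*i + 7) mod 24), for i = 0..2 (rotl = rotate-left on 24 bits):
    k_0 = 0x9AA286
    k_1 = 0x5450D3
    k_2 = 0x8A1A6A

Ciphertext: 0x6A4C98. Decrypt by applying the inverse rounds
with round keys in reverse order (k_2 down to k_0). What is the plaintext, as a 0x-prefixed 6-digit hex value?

s_0 = ciphertext = 0x6A4C98
s_1 = InvRound(s_0, k_2) = 0x45C872
s_2 = InvRound(s_1, k_1) = 0xA20A6F
s_3 = InvRound(s_2, k_0) = 0x11C78A

0x11C78A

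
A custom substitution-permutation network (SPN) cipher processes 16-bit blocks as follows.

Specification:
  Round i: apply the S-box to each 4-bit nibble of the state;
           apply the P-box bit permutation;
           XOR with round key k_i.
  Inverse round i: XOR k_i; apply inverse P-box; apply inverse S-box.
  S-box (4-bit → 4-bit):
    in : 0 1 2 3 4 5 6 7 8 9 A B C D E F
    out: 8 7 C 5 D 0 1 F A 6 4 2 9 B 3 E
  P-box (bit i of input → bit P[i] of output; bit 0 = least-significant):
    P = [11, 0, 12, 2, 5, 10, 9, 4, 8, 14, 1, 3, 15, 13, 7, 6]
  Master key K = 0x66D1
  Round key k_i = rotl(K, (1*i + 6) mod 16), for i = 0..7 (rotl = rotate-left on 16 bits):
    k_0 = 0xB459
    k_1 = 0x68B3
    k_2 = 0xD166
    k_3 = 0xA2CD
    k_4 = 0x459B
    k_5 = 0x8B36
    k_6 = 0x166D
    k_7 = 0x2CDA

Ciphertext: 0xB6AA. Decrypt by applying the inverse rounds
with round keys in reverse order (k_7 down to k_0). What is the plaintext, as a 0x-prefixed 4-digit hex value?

s_0 = ciphertext = 0xB6AA
s_1 = InvRound(s_0, k_7) = 0xC543
s_2 = InvRound(s_1, k_6) = 0x6732
s_3 = InvRound(s_2, k_5) = 0xEBBC
s_4 = InvRound(s_3, k_4) = 0xEA1D
s_5 = InvRound(s_4, k_3) = 0x2B06
s_6 = InvRound(s_5, k_2) = 0xDB33
s_7 = InvRound(s_6, k_1) = 0x16AA
s_8 = InvRound(s_7, k_0) = 0x7A4B

0x7A4B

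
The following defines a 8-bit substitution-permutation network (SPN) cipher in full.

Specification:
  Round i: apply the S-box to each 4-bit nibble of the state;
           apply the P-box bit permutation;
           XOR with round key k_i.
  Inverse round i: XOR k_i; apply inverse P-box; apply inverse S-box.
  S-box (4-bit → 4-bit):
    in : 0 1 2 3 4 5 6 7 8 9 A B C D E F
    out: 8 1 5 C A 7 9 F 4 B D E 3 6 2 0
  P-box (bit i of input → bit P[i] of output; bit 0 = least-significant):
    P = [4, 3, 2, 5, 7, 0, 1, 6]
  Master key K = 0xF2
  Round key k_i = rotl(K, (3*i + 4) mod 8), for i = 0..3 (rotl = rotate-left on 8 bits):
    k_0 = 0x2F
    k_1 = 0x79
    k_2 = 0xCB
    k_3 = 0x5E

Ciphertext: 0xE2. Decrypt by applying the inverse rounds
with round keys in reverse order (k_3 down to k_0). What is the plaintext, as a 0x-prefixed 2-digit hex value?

0xAC

s_0 = ciphertext = 0xE2
s_1 = InvRound(s_0, k_3) = 0x17
s_2 = InvRound(s_1, k_2) = 0x65
s_3 = InvRound(s_2, k_1) = 0xF5
s_4 = InvRound(s_3, k_0) = 0xAC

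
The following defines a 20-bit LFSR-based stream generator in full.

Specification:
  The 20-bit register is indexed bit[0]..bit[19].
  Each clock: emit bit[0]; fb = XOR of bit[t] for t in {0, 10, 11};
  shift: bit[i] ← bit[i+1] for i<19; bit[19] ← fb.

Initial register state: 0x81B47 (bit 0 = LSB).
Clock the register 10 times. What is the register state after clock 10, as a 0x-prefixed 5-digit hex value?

reg_0 = 0x81B47
clock 1: out=1, reg = 0x40DA3
clock 2: out=1, reg = 0xA06D1
clock 3: out=1, reg = 0x50368
clock 4: out=0, reg = 0x281B4
clock 5: out=0, reg = 0x140DA
clock 6: out=0, reg = 0x0A06D
clock 7: out=1, reg = 0x85036
clock 8: out=0, reg = 0x4281B
clock 9: out=1, reg = 0x2140D
clock 10: out=1, reg = 0x10A06

0x10A06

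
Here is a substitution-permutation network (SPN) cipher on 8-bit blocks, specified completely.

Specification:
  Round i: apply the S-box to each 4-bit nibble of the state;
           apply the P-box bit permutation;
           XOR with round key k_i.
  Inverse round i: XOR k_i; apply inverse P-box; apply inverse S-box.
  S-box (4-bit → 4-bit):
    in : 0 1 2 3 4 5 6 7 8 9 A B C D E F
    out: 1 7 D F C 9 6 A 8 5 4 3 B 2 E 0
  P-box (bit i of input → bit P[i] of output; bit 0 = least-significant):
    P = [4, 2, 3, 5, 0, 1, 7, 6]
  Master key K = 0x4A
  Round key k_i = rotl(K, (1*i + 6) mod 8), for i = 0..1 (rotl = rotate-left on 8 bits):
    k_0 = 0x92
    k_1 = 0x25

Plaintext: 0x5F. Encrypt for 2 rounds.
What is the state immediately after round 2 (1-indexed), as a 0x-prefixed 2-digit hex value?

s_0 = plaintext = 0x5F
s_1 = Round(s_0, k_0) = 0xD3
s_2 = Round(s_1, k_1) = 0x1B

0x1B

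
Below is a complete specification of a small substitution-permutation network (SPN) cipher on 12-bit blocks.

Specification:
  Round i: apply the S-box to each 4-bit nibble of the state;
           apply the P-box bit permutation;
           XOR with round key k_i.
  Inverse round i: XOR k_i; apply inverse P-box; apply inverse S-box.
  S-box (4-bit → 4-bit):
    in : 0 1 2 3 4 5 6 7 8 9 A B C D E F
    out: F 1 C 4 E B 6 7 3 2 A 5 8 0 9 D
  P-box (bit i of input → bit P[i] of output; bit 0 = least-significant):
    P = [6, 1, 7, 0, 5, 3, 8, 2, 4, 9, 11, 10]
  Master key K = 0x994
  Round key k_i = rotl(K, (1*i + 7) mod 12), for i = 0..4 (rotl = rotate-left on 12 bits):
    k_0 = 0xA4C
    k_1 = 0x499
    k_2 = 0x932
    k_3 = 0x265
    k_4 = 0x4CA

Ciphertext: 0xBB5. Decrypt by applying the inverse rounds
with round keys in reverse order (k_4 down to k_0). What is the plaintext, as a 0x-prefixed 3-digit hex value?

s_0 = ciphertext = 0xBB5
s_1 = InvRound(s_0, k_4) = 0x005
s_2 = InvRound(s_1, k_3) = 0x911
s_3 = InvRound(s_2, k_2) = 0xD1A
s_4 = InvRound(s_3, k_1) = 0x334
s_5 = InvRound(s_4, k_0) = 0xB71

0xB71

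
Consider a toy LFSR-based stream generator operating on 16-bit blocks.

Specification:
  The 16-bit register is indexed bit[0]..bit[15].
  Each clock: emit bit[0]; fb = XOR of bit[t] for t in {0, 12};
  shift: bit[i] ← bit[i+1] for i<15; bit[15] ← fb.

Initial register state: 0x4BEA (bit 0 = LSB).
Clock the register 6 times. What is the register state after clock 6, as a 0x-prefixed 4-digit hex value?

0x392F

reg_0 = 0x4BEA
clock 1: out=0, reg = 0x25F5
clock 2: out=1, reg = 0x92FA
clock 3: out=0, reg = 0xC97D
clock 4: out=1, reg = 0xE4BE
clock 5: out=0, reg = 0x725F
clock 6: out=1, reg = 0x392F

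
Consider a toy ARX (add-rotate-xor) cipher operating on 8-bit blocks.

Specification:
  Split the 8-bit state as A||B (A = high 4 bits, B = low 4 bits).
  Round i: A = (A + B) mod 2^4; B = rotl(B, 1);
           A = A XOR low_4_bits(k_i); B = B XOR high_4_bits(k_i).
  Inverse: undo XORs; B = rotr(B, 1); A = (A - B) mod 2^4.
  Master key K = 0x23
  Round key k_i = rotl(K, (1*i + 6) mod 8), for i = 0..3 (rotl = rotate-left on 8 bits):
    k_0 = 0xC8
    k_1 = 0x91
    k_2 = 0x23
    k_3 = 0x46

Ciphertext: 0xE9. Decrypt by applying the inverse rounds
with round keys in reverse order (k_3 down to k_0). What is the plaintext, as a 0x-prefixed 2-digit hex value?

0x29

s_0 = ciphertext = 0xE9
s_1 = InvRound(s_0, k_3) = 0xAE
s_2 = InvRound(s_1, k_2) = 0x36
s_3 = InvRound(s_2, k_1) = 0x3F
s_4 = InvRound(s_3, k_0) = 0x29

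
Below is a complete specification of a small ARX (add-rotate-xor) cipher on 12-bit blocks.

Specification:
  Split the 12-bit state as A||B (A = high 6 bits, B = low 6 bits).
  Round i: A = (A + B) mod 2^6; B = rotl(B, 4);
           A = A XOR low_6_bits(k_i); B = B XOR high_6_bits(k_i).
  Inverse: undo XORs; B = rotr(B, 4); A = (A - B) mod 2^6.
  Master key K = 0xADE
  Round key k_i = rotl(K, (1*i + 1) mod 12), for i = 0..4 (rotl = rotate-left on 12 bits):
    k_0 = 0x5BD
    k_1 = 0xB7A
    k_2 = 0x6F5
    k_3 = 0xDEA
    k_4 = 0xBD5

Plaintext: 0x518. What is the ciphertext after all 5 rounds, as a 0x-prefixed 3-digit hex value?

0xA96

s_0 = plaintext = 0x518
s_1 = Round(s_0, k_0) = 0x450
s_2 = Round(s_1, k_1) = 0x6E9
s_3 = Round(s_2, k_2) = 0xC41
s_4 = Round(s_3, k_3) = 0x627
s_5 = Round(s_4, k_4) = 0xA96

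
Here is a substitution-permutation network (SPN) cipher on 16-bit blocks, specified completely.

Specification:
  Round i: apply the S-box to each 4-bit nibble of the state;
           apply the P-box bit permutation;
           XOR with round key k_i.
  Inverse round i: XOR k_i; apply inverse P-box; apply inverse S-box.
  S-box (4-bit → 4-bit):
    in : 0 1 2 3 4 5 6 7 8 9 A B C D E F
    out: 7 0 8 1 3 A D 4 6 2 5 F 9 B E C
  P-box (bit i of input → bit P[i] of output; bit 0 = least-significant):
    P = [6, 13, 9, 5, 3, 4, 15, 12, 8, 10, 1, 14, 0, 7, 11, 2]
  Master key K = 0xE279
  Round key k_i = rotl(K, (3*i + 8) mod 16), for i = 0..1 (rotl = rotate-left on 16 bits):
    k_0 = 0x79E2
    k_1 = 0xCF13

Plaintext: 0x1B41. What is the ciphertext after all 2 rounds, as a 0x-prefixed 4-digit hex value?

0x3C12

s_0 = plaintext = 0x1B41
s_1 = Round(s_0, k_0) = 0x3CF8
s_2 = Round(s_1, k_1) = 0x3C12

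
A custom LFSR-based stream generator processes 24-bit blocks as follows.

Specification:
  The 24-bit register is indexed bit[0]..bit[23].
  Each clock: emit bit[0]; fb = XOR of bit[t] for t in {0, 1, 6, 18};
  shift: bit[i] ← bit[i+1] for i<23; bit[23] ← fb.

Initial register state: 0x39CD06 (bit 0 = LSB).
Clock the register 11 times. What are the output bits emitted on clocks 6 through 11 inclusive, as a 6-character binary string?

reg_0 = 0x39CD06
clock 1: out=0, reg = 0x9CE683
clock 2: out=1, reg = 0xCE7341
clock 3: out=1, reg = 0xE739A0
clock 4: out=0, reg = 0xF39CD0
clock 5: out=0, reg = 0xF9CE68
clock 6: out=0, reg = 0xFCE734
clock 7: out=0, reg = 0xFE739A
clock 8: out=0, reg = 0x7F39CD
clock 9: out=1, reg = 0xBF9CE6
clock 10: out=0, reg = 0xDFCE73
clock 11: out=1, reg = 0x6FE739

000101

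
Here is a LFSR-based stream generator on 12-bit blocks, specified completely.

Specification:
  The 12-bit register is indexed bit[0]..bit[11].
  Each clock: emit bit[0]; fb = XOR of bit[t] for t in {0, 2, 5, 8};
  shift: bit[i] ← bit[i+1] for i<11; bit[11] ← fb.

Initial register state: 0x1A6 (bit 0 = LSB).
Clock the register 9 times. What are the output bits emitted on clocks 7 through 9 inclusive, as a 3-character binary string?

011

reg_0 = 0x1A6
clock 1: out=0, reg = 0x8D3
clock 2: out=1, reg = 0xC69
clock 3: out=1, reg = 0x634
clock 4: out=0, reg = 0x31A
clock 5: out=0, reg = 0x98D
clock 6: out=1, reg = 0xCC6
clock 7: out=0, reg = 0xE63
clock 8: out=1, reg = 0x731
clock 9: out=1, reg = 0xB98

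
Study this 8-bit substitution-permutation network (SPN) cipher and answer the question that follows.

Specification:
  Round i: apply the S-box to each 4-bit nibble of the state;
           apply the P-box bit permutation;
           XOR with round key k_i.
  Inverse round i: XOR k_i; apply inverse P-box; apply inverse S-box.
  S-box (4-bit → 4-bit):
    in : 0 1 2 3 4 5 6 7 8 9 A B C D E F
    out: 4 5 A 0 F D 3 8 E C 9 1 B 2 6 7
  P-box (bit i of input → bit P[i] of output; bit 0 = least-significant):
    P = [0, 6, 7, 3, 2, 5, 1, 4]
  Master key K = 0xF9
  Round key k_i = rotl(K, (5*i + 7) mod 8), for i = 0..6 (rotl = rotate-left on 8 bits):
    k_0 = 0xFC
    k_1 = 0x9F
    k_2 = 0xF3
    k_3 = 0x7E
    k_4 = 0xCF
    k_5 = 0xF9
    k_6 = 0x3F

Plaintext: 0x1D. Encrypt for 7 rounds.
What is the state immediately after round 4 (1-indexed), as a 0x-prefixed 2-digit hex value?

s_0 = plaintext = 0x1D
s_1 = Round(s_0, k_0) = 0xBA
s_2 = Round(s_1, k_1) = 0x92
s_3 = Round(s_2, k_2) = 0xA9
s_4 = Round(s_3, k_3) = 0xE2
s_5 = Round(s_4, k_4) = 0xA5
s_6 = Round(s_5, k_5) = 0x64
s_7 = Round(s_6, k_6) = 0xD2

0xE2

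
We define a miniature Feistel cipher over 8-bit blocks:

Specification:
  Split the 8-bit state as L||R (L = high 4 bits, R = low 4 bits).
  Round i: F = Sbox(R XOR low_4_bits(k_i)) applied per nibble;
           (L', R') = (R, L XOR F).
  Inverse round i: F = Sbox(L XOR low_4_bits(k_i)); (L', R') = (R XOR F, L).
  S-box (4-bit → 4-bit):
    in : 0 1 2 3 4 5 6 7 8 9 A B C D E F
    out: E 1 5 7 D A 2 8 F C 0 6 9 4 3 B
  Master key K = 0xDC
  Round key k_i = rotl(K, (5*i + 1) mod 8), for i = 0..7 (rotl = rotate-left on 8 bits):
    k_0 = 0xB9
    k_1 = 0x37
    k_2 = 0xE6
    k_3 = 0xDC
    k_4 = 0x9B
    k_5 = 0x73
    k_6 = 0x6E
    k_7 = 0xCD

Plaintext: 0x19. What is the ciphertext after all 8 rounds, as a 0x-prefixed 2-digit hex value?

s_0 = plaintext = 0x19
s_1 = Round(s_0, k_0) = 0x9F
s_2 = Round(s_1, k_1) = 0xF6
s_3 = Round(s_2, k_2) = 0x61
s_4 = Round(s_3, k_3) = 0x12
s_5 = Round(s_4, k_4) = 0x2D
s_6 = Round(s_5, k_5) = 0xD1
s_7 = Round(s_6, k_6) = 0x16
s_8 = Round(s_7, k_7) = 0x67

0x67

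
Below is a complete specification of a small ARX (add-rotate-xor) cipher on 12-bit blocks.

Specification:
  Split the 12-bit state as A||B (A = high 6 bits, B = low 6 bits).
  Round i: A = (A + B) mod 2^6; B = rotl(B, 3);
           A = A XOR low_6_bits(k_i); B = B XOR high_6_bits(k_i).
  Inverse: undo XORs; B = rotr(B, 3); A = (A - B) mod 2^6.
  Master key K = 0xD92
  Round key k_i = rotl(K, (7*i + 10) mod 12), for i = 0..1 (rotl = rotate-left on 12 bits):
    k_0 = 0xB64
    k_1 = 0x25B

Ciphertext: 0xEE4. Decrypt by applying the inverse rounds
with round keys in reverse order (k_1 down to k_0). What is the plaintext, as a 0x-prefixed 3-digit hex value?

s_0 = ciphertext = 0xEE4
s_1 = InvRound(s_0, k_1) = 0xCED
s_2 = InvRound(s_1, k_0) = 0x5C0

0x5C0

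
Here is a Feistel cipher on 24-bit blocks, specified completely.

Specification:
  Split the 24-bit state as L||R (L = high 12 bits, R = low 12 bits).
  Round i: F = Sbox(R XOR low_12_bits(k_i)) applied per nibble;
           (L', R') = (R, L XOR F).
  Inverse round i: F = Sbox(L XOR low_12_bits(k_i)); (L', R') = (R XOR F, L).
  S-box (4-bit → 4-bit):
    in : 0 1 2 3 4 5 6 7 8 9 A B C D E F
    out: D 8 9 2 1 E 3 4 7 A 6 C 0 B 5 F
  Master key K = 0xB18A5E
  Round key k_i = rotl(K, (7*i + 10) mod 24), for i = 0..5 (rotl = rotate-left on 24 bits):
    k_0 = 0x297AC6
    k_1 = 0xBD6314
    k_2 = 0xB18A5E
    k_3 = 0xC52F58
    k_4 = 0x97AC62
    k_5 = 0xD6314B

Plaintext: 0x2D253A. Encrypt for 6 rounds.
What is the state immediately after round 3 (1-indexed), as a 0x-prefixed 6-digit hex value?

s_0 = plaintext = 0x2D253A
s_1 = Round(s_0, k_0) = 0x53AD22
s_2 = Round(s_1, k_1) = 0xD22019
s_3 = Round(s_2, k_2) = 0x019B36
s_4 = Round(s_3, k_3) = 0xB3612C
s_5 = Round(s_4, k_4) = 0x12C023
s_6 = Round(s_5, k_5) = 0x02391B

0x019B36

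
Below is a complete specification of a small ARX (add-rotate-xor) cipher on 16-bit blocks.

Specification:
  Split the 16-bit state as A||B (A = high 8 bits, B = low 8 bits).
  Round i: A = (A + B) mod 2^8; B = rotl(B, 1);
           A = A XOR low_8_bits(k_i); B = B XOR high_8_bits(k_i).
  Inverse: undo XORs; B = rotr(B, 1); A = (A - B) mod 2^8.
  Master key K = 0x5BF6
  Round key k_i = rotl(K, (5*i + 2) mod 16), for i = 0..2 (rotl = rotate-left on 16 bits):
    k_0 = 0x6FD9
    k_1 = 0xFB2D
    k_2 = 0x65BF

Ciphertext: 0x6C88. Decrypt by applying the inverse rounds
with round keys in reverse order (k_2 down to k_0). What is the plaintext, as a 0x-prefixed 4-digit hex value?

s_0 = ciphertext = 0x6C88
s_1 = InvRound(s_0, k_2) = 0xDDF6
s_2 = InvRound(s_1, k_1) = 0x6A86
s_3 = InvRound(s_2, k_0) = 0xBFF4

0xBFF4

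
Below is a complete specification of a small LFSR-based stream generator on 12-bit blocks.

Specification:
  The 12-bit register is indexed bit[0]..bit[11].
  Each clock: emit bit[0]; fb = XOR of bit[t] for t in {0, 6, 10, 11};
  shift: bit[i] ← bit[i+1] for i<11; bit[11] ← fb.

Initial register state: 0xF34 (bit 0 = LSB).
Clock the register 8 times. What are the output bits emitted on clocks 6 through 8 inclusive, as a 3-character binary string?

reg_0 = 0xF34
clock 1: out=0, reg = 0x79A
clock 2: out=0, reg = 0xBCD
clock 3: out=1, reg = 0xDE6
clock 4: out=0, reg = 0xEF3
clock 5: out=1, reg = 0x779
clock 6: out=1, reg = 0xBBC
clock 7: out=0, reg = 0xDDE
clock 8: out=0, reg = 0xEEF

100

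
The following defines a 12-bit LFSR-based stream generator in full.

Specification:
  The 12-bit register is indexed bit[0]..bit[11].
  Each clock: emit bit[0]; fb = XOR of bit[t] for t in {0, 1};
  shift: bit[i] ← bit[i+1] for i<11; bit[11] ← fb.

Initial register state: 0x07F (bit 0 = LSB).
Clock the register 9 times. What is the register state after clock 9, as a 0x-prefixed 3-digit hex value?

reg_0 = 0x07F
clock 1: out=1, reg = 0x03F
clock 2: out=1, reg = 0x01F
clock 3: out=1, reg = 0x00F
clock 4: out=1, reg = 0x007
clock 5: out=1, reg = 0x003
clock 6: out=1, reg = 0x001
clock 7: out=1, reg = 0x800
clock 8: out=0, reg = 0x400
clock 9: out=0, reg = 0x200

0x200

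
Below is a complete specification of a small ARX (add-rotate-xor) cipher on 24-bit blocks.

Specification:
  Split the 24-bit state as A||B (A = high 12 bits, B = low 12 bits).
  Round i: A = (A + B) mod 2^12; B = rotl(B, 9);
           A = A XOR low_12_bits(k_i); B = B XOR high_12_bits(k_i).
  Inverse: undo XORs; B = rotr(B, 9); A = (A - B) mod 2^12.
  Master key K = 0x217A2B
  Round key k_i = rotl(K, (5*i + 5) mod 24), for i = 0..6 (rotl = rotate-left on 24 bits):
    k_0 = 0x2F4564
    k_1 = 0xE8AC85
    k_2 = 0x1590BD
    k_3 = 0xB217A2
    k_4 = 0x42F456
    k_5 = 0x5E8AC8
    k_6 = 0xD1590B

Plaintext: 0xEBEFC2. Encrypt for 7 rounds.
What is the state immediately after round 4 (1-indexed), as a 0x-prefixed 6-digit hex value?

0xC533D3

s_0 = plaintext = 0xEBEFC2
s_1 = Round(s_0, k_0) = 0xBE470C
s_2 = Round(s_1, k_1) = 0xE7566B
s_3 = Round(s_2, k_2) = 0x45D794
s_4 = Round(s_3, k_3) = 0xC533D3
s_5 = Round(s_4, k_4) = 0x470255
s_6 = Round(s_5, k_5) = 0xC0DFA2
s_7 = Round(s_6, k_6) = 0x2A48E1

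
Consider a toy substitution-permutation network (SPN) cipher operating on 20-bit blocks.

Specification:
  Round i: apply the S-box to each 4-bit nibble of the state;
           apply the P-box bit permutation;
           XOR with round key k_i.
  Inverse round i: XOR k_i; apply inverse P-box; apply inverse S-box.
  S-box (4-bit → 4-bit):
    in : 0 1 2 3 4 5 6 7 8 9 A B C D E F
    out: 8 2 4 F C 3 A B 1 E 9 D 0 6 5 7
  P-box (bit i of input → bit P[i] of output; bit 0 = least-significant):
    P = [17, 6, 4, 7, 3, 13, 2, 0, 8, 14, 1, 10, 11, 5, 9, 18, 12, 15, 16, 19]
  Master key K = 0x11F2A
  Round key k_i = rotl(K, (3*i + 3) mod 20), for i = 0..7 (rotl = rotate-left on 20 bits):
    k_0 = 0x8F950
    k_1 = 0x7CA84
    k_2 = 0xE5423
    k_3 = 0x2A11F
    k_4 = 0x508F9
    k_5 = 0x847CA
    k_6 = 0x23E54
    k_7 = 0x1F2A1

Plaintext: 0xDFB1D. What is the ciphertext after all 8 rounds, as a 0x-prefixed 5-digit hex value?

0x55841

s_0 = plaintext = 0xDFB1D
s_1 = Round(s_0, k_0) = 0x95622
s_2 = Round(s_1, k_1) = 0xE06B0
s_3 = Round(s_2, k_2) = 0xB00AE
s_4 = Round(s_3, k_3) = 0xDB506
s_5 = Round(s_4, k_4) = 0x0C338
s_6 = Round(s_5, k_5) = 0x222C5
s_7 = Round(s_6, k_6) = 0x13C16
s_8 = Round(s_7, k_7) = 0x55841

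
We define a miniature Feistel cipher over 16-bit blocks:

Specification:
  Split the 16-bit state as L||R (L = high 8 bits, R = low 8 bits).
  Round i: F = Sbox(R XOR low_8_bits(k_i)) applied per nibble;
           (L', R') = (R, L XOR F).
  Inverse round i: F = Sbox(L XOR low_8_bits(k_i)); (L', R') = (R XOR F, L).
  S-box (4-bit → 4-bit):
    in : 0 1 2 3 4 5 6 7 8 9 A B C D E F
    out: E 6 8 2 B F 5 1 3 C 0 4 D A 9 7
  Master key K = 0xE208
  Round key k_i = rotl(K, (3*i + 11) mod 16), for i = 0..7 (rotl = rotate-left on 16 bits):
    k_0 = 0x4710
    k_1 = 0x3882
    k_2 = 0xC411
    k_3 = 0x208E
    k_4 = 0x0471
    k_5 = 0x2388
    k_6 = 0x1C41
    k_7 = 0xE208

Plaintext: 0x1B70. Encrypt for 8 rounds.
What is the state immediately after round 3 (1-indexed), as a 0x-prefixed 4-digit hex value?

0xA10B

s_0 = plaintext = 0x1B70
s_1 = Round(s_0, k_0) = 0x7045
s_2 = Round(s_1, k_1) = 0x45A1
s_3 = Round(s_2, k_2) = 0xA10B
s_4 = Round(s_3, k_3) = 0x0B9E
s_5 = Round(s_4, k_4) = 0x9E9C
s_6 = Round(s_5, k_5) = 0x9CF5
s_7 = Round(s_6, k_6) = 0xF5D7
s_8 = Round(s_7, k_7) = 0xD752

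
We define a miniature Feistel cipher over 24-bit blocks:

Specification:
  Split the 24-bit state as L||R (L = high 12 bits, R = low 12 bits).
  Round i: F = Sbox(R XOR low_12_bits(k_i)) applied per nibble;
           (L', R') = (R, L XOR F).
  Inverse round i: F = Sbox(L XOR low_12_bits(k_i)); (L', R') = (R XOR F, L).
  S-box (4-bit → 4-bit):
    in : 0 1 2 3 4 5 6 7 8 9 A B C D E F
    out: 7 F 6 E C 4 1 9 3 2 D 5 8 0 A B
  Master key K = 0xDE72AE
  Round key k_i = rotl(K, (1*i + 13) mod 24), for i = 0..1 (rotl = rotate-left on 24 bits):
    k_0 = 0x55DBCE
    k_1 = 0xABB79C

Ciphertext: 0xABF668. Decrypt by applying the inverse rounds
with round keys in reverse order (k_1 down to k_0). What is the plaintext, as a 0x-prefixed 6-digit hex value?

0xA3C606

s_0 = ciphertext = 0xABF668
s_1 = InvRound(s_0, k_1) = 0x606ABF
s_2 = InvRound(s_1, k_0) = 0xA3C606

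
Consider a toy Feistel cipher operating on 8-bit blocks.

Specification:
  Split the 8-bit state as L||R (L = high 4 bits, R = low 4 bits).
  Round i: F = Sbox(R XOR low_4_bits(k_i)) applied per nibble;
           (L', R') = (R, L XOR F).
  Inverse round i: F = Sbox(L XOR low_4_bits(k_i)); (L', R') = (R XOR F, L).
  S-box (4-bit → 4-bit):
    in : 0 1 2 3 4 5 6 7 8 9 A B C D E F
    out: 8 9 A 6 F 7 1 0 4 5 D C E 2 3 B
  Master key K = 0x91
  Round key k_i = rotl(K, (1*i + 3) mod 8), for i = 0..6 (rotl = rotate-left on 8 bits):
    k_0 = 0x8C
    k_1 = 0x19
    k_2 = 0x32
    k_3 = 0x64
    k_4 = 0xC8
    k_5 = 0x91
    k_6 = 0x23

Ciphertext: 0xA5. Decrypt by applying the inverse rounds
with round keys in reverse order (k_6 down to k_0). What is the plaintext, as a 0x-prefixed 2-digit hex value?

s_0 = ciphertext = 0xA5
s_1 = InvRound(s_0, k_6) = 0x0A
s_2 = InvRound(s_1, k_5) = 0x30
s_3 = InvRound(s_2, k_4) = 0xC3
s_4 = InvRound(s_3, k_3) = 0x7C
s_5 = InvRound(s_4, k_2) = 0xB7
s_6 = InvRound(s_5, k_1) = 0xDB
s_7 = InvRound(s_6, k_0) = 0x2D

0x2D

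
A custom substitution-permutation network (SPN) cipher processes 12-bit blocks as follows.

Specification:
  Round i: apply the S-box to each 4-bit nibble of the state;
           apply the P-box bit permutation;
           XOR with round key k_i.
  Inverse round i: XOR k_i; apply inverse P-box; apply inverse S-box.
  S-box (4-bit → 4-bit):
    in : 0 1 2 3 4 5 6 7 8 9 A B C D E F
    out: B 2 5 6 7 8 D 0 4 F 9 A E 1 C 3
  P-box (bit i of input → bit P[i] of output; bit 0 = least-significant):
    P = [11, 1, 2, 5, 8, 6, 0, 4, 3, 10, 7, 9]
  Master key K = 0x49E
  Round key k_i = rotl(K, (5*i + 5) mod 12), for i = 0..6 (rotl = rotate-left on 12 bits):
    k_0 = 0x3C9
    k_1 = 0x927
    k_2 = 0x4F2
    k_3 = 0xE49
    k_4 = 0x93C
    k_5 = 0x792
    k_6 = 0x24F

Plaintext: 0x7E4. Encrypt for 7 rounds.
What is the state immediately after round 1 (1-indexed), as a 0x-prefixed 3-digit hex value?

s_0 = plaintext = 0x7E4
s_1 = Round(s_0, k_0) = 0xBDE
s_2 = Round(s_1, k_1) = 0xE03
s_3 = Round(s_2, k_2) = 0x724
s_4 = Round(s_3, k_3) = 0x74E
s_5 = Round(s_4, k_4) = 0x859
s_6 = Round(s_5, k_5) = 0xF24
s_7 = Round(s_6, k_6) = 0xF40

0xBDE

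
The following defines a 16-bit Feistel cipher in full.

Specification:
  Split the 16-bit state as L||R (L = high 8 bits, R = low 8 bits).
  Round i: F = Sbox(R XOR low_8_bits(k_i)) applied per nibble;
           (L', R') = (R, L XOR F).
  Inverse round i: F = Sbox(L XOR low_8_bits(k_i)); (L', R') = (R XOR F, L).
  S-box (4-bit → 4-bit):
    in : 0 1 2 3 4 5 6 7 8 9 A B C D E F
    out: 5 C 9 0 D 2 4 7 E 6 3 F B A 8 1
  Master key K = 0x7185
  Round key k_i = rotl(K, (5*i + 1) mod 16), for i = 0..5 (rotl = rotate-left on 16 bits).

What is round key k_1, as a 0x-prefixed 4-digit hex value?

0x615C

K = 0x7185
k_0 = rotl(K, (5*0+1) mod 16) = rotl(K, 1) = 0xE30A
k_1 = rotl(K, (5*1+1) mod 16) = rotl(K, 6) = 0x615C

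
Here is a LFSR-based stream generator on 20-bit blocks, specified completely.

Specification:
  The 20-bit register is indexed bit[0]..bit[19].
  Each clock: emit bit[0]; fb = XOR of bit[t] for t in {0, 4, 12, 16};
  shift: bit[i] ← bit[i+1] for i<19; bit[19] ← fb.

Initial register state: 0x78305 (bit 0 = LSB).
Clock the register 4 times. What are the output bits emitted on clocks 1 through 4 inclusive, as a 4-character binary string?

1010

reg_0 = 0x78305
clock 1: out=1, reg = 0x3C182
clock 2: out=0, reg = 0x9E0C1
clock 3: out=1, reg = 0x4F060
clock 4: out=0, reg = 0xA7830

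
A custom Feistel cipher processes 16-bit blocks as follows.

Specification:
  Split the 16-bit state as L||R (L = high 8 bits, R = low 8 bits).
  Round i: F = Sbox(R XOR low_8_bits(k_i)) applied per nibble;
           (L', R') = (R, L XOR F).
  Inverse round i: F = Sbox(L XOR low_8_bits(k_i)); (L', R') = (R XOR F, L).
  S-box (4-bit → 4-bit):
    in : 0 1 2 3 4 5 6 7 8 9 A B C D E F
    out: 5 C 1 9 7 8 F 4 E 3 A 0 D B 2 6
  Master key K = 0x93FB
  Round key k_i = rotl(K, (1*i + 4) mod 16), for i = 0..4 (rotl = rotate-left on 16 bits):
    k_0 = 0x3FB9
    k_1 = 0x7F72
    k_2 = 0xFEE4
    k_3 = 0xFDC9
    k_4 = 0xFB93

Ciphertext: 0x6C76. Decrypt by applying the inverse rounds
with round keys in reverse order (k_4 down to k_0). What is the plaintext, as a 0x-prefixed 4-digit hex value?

0xD4BE

s_0 = ciphertext = 0x6C76
s_1 = InvRound(s_0, k_4) = 0x106C
s_2 = InvRound(s_1, k_3) = 0xDF10
s_3 = InvRound(s_2, k_2) = 0x80DF
s_4 = InvRound(s_3, k_1) = 0xBE80
s_5 = InvRound(s_4, k_0) = 0xD4BE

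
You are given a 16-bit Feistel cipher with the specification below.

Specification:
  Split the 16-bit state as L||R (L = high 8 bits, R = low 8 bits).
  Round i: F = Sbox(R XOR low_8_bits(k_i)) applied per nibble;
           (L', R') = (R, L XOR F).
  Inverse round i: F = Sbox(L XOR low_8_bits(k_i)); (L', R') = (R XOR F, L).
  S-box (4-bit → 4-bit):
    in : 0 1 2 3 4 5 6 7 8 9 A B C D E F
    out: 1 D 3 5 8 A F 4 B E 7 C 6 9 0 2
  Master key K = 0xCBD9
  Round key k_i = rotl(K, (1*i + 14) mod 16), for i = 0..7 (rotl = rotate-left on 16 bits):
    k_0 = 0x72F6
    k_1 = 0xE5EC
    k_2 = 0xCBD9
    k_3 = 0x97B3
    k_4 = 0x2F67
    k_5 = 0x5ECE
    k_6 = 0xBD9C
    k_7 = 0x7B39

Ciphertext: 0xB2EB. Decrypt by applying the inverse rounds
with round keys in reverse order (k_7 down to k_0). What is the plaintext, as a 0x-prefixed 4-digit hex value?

0xB6F5

s_0 = ciphertext = 0xB2EB
s_1 = InvRound(s_0, k_7) = 0x57B2
s_2 = InvRound(s_1, k_6) = 0xDE57
s_3 = InvRound(s_2, k_5) = 0x86DE
s_4 = InvRound(s_3, k_4) = 0xD386
s_5 = InvRound(s_4, k_3) = 0x77D3
s_6 = InvRound(s_5, k_2) = 0xA377
s_7 = InvRound(s_6, k_1) = 0xF5A3
s_8 = InvRound(s_7, k_0) = 0xB6F5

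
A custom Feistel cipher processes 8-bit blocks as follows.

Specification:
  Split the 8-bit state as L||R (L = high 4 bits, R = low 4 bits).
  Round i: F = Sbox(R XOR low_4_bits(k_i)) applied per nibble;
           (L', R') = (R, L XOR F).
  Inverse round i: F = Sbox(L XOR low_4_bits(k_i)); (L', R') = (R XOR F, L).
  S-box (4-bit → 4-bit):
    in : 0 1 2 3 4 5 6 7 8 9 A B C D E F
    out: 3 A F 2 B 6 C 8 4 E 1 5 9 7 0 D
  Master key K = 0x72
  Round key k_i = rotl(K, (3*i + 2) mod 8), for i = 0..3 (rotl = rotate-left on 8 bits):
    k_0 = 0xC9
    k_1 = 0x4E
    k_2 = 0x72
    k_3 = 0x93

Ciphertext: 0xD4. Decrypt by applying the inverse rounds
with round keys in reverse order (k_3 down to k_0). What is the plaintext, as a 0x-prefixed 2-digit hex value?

0x29

s_0 = ciphertext = 0xD4
s_1 = InvRound(s_0, k_3) = 0x4D
s_2 = InvRound(s_1, k_2) = 0x14
s_3 = InvRound(s_2, k_1) = 0x91
s_4 = InvRound(s_3, k_0) = 0x29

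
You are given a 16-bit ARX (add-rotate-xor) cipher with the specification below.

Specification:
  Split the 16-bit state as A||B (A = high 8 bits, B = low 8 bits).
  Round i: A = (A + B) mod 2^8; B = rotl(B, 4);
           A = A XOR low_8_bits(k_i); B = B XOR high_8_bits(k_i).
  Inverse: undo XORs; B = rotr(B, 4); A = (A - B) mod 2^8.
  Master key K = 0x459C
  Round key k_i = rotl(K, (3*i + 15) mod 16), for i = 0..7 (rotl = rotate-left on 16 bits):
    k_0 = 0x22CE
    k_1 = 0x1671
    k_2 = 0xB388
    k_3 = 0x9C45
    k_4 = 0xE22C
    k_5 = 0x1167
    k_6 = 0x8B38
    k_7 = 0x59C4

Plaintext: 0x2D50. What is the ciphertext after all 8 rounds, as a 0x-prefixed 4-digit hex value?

s_0 = plaintext = 0x2D50
s_1 = Round(s_0, k_0) = 0xB327
s_2 = Round(s_1, k_1) = 0xAB64
s_3 = Round(s_2, k_2) = 0x87F5
s_4 = Round(s_3, k_3) = 0x39C3
s_5 = Round(s_4, k_4) = 0xD0DE
s_6 = Round(s_5, k_5) = 0xC9FC
s_7 = Round(s_6, k_6) = 0xFD44
s_8 = Round(s_7, k_7) = 0x851D

0x851D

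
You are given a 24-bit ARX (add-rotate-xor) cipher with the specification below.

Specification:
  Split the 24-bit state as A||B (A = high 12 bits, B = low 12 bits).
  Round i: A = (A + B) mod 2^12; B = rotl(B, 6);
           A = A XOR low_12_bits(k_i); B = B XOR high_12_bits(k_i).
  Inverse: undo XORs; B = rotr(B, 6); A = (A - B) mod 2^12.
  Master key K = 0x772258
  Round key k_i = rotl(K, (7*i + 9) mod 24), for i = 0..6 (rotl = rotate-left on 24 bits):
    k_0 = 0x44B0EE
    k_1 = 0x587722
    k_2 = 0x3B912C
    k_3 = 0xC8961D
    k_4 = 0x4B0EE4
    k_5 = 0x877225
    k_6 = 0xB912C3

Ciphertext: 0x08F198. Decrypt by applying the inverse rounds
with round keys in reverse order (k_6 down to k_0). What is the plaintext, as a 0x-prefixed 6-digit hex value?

0x35039C

s_0 = ciphertext = 0x08F198
s_1 = InvRound(s_0, k_6) = 0xFE4268
s_2 = InvRound(s_1, k_5) = 0x5D97E8
s_3 = InvRound(s_2, k_4) = 0x53060D
s_4 = InvRound(s_3, k_3) = 0x20312A
s_5 = InvRound(s_4, k_2) = 0xE654CA
s_6 = InvRound(s_5, k_1) = 0x602345
s_7 = InvRound(s_6, k_0) = 0x35039C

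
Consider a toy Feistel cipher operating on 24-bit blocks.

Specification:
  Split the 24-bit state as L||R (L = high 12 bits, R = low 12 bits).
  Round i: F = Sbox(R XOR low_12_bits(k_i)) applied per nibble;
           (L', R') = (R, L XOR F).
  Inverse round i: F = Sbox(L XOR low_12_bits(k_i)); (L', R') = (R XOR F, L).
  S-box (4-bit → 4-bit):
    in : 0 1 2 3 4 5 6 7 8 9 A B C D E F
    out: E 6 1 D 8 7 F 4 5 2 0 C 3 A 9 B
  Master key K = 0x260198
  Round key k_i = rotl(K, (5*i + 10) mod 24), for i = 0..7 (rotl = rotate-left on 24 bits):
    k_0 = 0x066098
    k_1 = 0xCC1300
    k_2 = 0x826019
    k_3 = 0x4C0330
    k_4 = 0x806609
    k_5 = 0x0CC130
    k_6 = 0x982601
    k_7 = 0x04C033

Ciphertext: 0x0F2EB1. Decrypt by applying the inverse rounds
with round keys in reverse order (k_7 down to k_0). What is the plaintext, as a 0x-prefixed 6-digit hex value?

0xA0C7DF

s_0 = ciphertext = 0x0F2EB1
s_1 = InvRound(s_0, k_7) = 0x0870F2
s_2 = InvRound(s_1, k_6) = 0xFAD087
s_3 = InvRound(s_2, k_5) = 0x9ADFAD
s_4 = InvRound(s_3, k_4) = 0x4A59AD
s_5 = InvRound(s_4, k_3) = 0xD8A4A5
s_6 = InvRound(s_5, k_2) = 0xE88D8A
s_7 = InvRound(s_6, k_1) = 0x7DFE88
s_8 = InvRound(s_7, k_0) = 0xA0C7DF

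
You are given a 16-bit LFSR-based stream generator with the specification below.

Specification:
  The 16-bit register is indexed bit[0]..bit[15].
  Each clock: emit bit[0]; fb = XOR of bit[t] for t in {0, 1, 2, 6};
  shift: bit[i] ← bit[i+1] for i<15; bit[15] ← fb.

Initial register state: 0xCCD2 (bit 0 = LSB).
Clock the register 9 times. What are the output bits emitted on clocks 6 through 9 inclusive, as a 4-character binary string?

0110

reg_0 = 0xCCD2
clock 1: out=0, reg = 0x6669
clock 2: out=1, reg = 0x3334
clock 3: out=0, reg = 0x999A
clock 4: out=0, reg = 0xCCCD
clock 5: out=1, reg = 0xE666
clock 6: out=0, reg = 0xF333
clock 7: out=1, reg = 0x7999
clock 8: out=1, reg = 0xBCCC
clock 9: out=0, reg = 0x5E66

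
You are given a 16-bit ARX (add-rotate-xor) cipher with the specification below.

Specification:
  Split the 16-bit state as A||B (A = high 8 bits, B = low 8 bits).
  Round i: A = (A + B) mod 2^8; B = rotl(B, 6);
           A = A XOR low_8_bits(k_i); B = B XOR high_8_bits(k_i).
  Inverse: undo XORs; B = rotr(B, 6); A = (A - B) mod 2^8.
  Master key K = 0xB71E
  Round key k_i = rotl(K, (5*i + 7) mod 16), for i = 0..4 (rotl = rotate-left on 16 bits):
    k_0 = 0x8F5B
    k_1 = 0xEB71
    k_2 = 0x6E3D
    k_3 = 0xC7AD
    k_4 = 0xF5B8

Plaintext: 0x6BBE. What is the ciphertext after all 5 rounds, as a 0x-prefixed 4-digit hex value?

s_0 = plaintext = 0x6BBE
s_1 = Round(s_0, k_0) = 0x7220
s_2 = Round(s_1, k_1) = 0xE3E3
s_3 = Round(s_2, k_2) = 0xFB96
s_4 = Round(s_3, k_3) = 0x3C62
s_5 = Round(s_4, k_4) = 0x266D

0x266D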